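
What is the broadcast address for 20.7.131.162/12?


Network: 20.0.0.0/12
Host bits = 20
Set all host bits to 1:
Broadcast: 20.15.255.255


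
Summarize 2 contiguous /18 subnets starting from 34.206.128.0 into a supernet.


Original prefix: /18
Number of subnets: 2 = 2^1
New prefix = 18 - 1 = 17
Supernet: 34.206.128.0/17


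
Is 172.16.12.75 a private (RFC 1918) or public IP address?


RFC 1918 private ranges:
  10.0.0.0/8 (10.0.0.0 - 10.255.255.255)
  172.16.0.0/12 (172.16.0.0 - 172.31.255.255)
  192.168.0.0/16 (192.168.0.0 - 192.168.255.255)
Private (in 172.16.0.0/12)


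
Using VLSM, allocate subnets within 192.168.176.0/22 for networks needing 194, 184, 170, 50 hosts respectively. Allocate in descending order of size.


194 hosts -> /24 (254 usable): 192.168.176.0/24
184 hosts -> /24 (254 usable): 192.168.177.0/24
170 hosts -> /24 (254 usable): 192.168.178.0/24
50 hosts -> /26 (62 usable): 192.168.179.0/26
Allocation: 192.168.176.0/24 (194 hosts, 254 usable); 192.168.177.0/24 (184 hosts, 254 usable); 192.168.178.0/24 (170 hosts, 254 usable); 192.168.179.0/26 (50 hosts, 62 usable)


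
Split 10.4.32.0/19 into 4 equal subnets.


New prefix = 19 + 2 = 21
Each subnet has 2048 addresses
  10.4.32.0/21
  10.4.40.0/21
  10.4.48.0/21
  10.4.56.0/21
Subnets: 10.4.32.0/21, 10.4.40.0/21, 10.4.48.0/21, 10.4.56.0/21


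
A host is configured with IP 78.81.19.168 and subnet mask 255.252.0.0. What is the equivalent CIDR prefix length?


Binary: 11111111.11111100.00000000.00000000
Count leading 1s
Prefix: /14


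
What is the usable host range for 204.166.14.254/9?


Network: 204.128.0.0
Broadcast: 204.255.255.255
First usable = network + 1
Last usable = broadcast - 1
Range: 204.128.0.1 to 204.255.255.254


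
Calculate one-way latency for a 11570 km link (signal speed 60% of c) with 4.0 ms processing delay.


Speed = 0.6 * 3e5 km/s = 180000 km/s
Propagation delay = 11570 / 180000 = 0.0643 s = 64.2778 ms
Processing delay = 4.0 ms
Total one-way latency = 68.2778 ms


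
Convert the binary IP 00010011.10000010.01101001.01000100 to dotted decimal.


00010011 = 19
10000010 = 130
01101001 = 105
01000100 = 68
IP: 19.130.105.68


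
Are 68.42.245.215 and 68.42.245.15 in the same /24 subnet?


Mask: 255.255.255.0
68.42.245.215 AND mask = 68.42.245.0
68.42.245.15 AND mask = 68.42.245.0
Yes, same subnet (68.42.245.0)


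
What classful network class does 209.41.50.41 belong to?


First octet: 209
Binary: 11010001
110xxxxx -> Class C (192-223)
Class C, default mask 255.255.255.0 (/24)


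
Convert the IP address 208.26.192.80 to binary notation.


208 = 11010000
26 = 00011010
192 = 11000000
80 = 01010000
Binary: 11010000.00011010.11000000.01010000


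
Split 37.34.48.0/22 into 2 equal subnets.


New prefix = 22 + 1 = 23
Each subnet has 512 addresses
  37.34.48.0/23
  37.34.50.0/23
Subnets: 37.34.48.0/23, 37.34.50.0/23


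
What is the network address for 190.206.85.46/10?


IP:   10111110.11001110.01010101.00101110
Mask: 11111111.11000000.00000000.00000000
AND operation:
Net:  10111110.11000000.00000000.00000000
Network: 190.192.0.0/10


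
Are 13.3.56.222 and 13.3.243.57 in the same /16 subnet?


Mask: 255.255.0.0
13.3.56.222 AND mask = 13.3.0.0
13.3.243.57 AND mask = 13.3.0.0
Yes, same subnet (13.3.0.0)


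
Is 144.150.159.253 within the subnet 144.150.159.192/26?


Subnet network: 144.150.159.192
Test IP AND mask: 144.150.159.192
Yes, 144.150.159.253 is in 144.150.159.192/26


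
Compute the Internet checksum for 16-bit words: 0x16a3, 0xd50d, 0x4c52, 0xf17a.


Sum all words (with carry folding):
+ 0x16a3 = 0x16a3
+ 0xd50d = 0xebb0
+ 0x4c52 = 0x3803
+ 0xf17a = 0x297e
One's complement: ~0x297e
Checksum = 0xd681


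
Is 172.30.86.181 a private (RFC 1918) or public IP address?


RFC 1918 private ranges:
  10.0.0.0/8 (10.0.0.0 - 10.255.255.255)
  172.16.0.0/12 (172.16.0.0 - 172.31.255.255)
  192.168.0.0/16 (192.168.0.0 - 192.168.255.255)
Private (in 172.16.0.0/12)


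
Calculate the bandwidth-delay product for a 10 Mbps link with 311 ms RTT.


BDP = bandwidth * RTT
= 10 Mbps * 311 ms
= 10 * 1e6 * 311 / 1000 bits
= 3110000 bits
= 388750 bytes
= 379.6387 KB
BDP = 3110000 bits (388750 bytes)


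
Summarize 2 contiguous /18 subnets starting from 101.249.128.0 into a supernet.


Original prefix: /18
Number of subnets: 2 = 2^1
New prefix = 18 - 1 = 17
Supernet: 101.249.128.0/17


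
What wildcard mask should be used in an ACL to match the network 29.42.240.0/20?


Subnet mask: 255.255.240.0
Wildcard = 255.255.255.255 - subnet mask
255 - 255 = 0
255 - 255 = 0
255 - 240 = 15
255 - 0 = 255
Wildcard: 0.0.15.255


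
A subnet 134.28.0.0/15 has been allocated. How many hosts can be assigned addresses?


Host bits = 32 - 15 = 17
Total addresses = 2^17 = 131072
Usable = total - 2 (network and broadcast)
Usable hosts: 131070


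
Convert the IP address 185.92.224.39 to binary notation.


185 = 10111001
92 = 01011100
224 = 11100000
39 = 00100111
Binary: 10111001.01011100.11100000.00100111


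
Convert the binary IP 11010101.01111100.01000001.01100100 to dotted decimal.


11010101 = 213
01111100 = 124
01000001 = 65
01100100 = 100
IP: 213.124.65.100


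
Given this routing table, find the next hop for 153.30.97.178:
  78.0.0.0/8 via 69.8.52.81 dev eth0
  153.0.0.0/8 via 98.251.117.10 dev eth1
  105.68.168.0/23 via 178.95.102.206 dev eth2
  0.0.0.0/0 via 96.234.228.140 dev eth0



Longest prefix match for 153.30.97.178:
  /8 78.0.0.0: no
  /8 153.0.0.0: MATCH
  /23 105.68.168.0: no
  /0 0.0.0.0: MATCH
Selected: next-hop 98.251.117.10 via eth1 (matched /8)


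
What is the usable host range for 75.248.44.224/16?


Network: 75.248.0.0
Broadcast: 75.248.255.255
First usable = network + 1
Last usable = broadcast - 1
Range: 75.248.0.1 to 75.248.255.254


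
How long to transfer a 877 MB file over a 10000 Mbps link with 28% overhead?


Effective throughput = 10000 * (1 - 28/100) = 7200 Mbps
File size in Mb = 877 * 8 = 7016 Mb
Time = 7016 / 7200
Time = 0.9744 seconds


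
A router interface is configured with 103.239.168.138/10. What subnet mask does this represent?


/10 means 10 network bits, 22 host bits
Binary: 11111111110000000000000000000000
Mask: 255.192.0.0


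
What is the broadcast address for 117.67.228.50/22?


Network: 117.67.228.0/22
Host bits = 10
Set all host bits to 1:
Broadcast: 117.67.231.255


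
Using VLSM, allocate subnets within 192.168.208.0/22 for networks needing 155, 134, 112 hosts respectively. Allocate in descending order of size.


155 hosts -> /24 (254 usable): 192.168.208.0/24
134 hosts -> /24 (254 usable): 192.168.209.0/24
112 hosts -> /25 (126 usable): 192.168.210.0/25
Allocation: 192.168.208.0/24 (155 hosts, 254 usable); 192.168.209.0/24 (134 hosts, 254 usable); 192.168.210.0/25 (112 hosts, 126 usable)


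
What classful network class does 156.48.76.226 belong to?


First octet: 156
Binary: 10011100
10xxxxxx -> Class B (128-191)
Class B, default mask 255.255.0.0 (/16)


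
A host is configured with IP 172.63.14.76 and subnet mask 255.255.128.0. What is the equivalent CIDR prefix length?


Binary: 11111111.11111111.10000000.00000000
Count leading 1s
Prefix: /17


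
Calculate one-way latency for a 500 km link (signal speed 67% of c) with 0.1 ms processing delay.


Speed = 0.67 * 3e5 km/s = 201000 km/s
Propagation delay = 500 / 201000 = 0.0025 s = 2.4876 ms
Processing delay = 0.1 ms
Total one-way latency = 2.5876 ms


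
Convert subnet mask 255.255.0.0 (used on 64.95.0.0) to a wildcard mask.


Subnet mask: 255.255.0.0
Wildcard = 255.255.255.255 - subnet mask
255 - 255 = 0
255 - 255 = 0
255 - 0 = 255
255 - 0 = 255
Wildcard: 0.0.255.255


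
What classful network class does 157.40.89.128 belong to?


First octet: 157
Binary: 10011101
10xxxxxx -> Class B (128-191)
Class B, default mask 255.255.0.0 (/16)


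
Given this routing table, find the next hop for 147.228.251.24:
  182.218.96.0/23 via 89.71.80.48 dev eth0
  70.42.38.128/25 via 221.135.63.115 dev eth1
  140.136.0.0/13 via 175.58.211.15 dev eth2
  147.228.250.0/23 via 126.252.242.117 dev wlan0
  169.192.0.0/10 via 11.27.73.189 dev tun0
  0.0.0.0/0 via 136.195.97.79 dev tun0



Longest prefix match for 147.228.251.24:
  /23 182.218.96.0: no
  /25 70.42.38.128: no
  /13 140.136.0.0: no
  /23 147.228.250.0: MATCH
  /10 169.192.0.0: no
  /0 0.0.0.0: MATCH
Selected: next-hop 126.252.242.117 via wlan0 (matched /23)


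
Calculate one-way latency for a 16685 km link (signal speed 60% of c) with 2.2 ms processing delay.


Speed = 0.6 * 3e5 km/s = 180000 km/s
Propagation delay = 16685 / 180000 = 0.0927 s = 92.6944 ms
Processing delay = 2.2 ms
Total one-way latency = 94.8944 ms


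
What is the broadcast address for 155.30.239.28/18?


Network: 155.30.192.0/18
Host bits = 14
Set all host bits to 1:
Broadcast: 155.30.255.255


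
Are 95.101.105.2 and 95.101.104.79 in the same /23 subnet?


Mask: 255.255.254.0
95.101.105.2 AND mask = 95.101.104.0
95.101.104.79 AND mask = 95.101.104.0
Yes, same subnet (95.101.104.0)


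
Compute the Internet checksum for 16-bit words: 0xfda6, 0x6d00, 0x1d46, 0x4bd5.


Sum all words (with carry folding):
+ 0xfda6 = 0xfda6
+ 0x6d00 = 0x6aa7
+ 0x1d46 = 0x87ed
+ 0x4bd5 = 0xd3c2
One's complement: ~0xd3c2
Checksum = 0x2c3d


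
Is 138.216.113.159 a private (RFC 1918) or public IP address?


RFC 1918 private ranges:
  10.0.0.0/8 (10.0.0.0 - 10.255.255.255)
  172.16.0.0/12 (172.16.0.0 - 172.31.255.255)
  192.168.0.0/16 (192.168.0.0 - 192.168.255.255)
Public (not in any RFC 1918 range)


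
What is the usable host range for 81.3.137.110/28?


Network: 81.3.137.96
Broadcast: 81.3.137.111
First usable = network + 1
Last usable = broadcast - 1
Range: 81.3.137.97 to 81.3.137.110


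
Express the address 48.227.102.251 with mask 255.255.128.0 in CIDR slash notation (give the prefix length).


Binary: 11111111.11111111.10000000.00000000
Count leading 1s
Prefix: /17


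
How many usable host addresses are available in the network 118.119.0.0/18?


Host bits = 32 - 18 = 14
Total addresses = 2^14 = 16384
Usable = total - 2 (network and broadcast)
Usable hosts: 16382


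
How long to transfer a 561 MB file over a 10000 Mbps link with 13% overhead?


Effective throughput = 10000 * (1 - 13/100) = 8700 Mbps
File size in Mb = 561 * 8 = 4488 Mb
Time = 4488 / 8700
Time = 0.5159 seconds


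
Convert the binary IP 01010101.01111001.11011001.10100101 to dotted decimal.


01010101 = 85
01111001 = 121
11011001 = 217
10100101 = 165
IP: 85.121.217.165


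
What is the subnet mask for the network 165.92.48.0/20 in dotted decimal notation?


/20 means 20 network bits, 12 host bits
Binary: 11111111111111111111000000000000
Mask: 255.255.240.0


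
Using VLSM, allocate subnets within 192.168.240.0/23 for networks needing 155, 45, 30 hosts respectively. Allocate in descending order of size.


155 hosts -> /24 (254 usable): 192.168.240.0/24
45 hosts -> /26 (62 usable): 192.168.241.0/26
30 hosts -> /27 (30 usable): 192.168.241.64/27
Allocation: 192.168.240.0/24 (155 hosts, 254 usable); 192.168.241.0/26 (45 hosts, 62 usable); 192.168.241.64/27 (30 hosts, 30 usable)


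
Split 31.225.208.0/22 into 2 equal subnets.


New prefix = 22 + 1 = 23
Each subnet has 512 addresses
  31.225.208.0/23
  31.225.210.0/23
Subnets: 31.225.208.0/23, 31.225.210.0/23


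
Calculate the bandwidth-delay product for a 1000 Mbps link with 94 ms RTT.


BDP = bandwidth * RTT
= 1000 Mbps * 94 ms
= 1000 * 1e6 * 94 / 1000 bits
= 94000000 bits
= 11750000 bytes
= 11474.6094 KB
BDP = 94000000 bits (11750000 bytes)


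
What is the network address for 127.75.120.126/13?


IP:   01111111.01001011.01111000.01111110
Mask: 11111111.11111000.00000000.00000000
AND operation:
Net:  01111111.01001000.00000000.00000000
Network: 127.72.0.0/13


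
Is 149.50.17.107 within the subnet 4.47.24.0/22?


Subnet network: 4.47.24.0
Test IP AND mask: 149.50.16.0
No, 149.50.17.107 is not in 4.47.24.0/22


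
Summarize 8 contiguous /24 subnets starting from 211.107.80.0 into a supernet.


Original prefix: /24
Number of subnets: 8 = 2^3
New prefix = 24 - 3 = 21
Supernet: 211.107.80.0/21


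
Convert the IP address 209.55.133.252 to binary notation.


209 = 11010001
55 = 00110111
133 = 10000101
252 = 11111100
Binary: 11010001.00110111.10000101.11111100


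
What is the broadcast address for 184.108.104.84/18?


Network: 184.108.64.0/18
Host bits = 14
Set all host bits to 1:
Broadcast: 184.108.127.255


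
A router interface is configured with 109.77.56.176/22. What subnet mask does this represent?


/22 means 22 network bits, 10 host bits
Binary: 11111111111111111111110000000000
Mask: 255.255.252.0


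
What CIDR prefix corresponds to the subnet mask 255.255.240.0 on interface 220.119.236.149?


Binary: 11111111.11111111.11110000.00000000
Count leading 1s
Prefix: /20


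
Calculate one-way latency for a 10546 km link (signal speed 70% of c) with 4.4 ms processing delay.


Speed = 0.7 * 3e5 km/s = 210000 km/s
Propagation delay = 10546 / 210000 = 0.0502 s = 50.219 ms
Processing delay = 4.4 ms
Total one-way latency = 54.619 ms


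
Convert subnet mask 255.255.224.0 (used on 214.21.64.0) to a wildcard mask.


Subnet mask: 255.255.224.0
Wildcard = 255.255.255.255 - subnet mask
255 - 255 = 0
255 - 255 = 0
255 - 224 = 31
255 - 0 = 255
Wildcard: 0.0.31.255


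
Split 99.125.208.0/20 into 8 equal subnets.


New prefix = 20 + 3 = 23
Each subnet has 512 addresses
  99.125.208.0/23
  99.125.210.0/23
  99.125.212.0/23
  99.125.214.0/23
  99.125.216.0/23
  99.125.218.0/23
  99.125.220.0/23
  99.125.222.0/23
Subnets: 99.125.208.0/23, 99.125.210.0/23, 99.125.212.0/23, 99.125.214.0/23, 99.125.216.0/23, 99.125.218.0/23, 99.125.220.0/23, 99.125.222.0/23


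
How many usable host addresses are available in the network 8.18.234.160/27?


Host bits = 32 - 27 = 5
Total addresses = 2^5 = 32
Usable = total - 2 (network and broadcast)
Usable hosts: 30


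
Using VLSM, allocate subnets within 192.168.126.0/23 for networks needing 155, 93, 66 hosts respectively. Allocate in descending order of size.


155 hosts -> /24 (254 usable): 192.168.126.0/24
93 hosts -> /25 (126 usable): 192.168.127.0/25
66 hosts -> /25 (126 usable): 192.168.127.128/25
Allocation: 192.168.126.0/24 (155 hosts, 254 usable); 192.168.127.0/25 (93 hosts, 126 usable); 192.168.127.128/25 (66 hosts, 126 usable)


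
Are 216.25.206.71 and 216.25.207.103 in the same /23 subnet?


Mask: 255.255.254.0
216.25.206.71 AND mask = 216.25.206.0
216.25.207.103 AND mask = 216.25.206.0
Yes, same subnet (216.25.206.0)


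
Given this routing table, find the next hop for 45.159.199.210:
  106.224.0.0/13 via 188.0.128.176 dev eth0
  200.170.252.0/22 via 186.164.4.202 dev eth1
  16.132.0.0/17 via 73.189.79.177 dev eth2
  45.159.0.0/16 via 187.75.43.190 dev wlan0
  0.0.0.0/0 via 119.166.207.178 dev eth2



Longest prefix match for 45.159.199.210:
  /13 106.224.0.0: no
  /22 200.170.252.0: no
  /17 16.132.0.0: no
  /16 45.159.0.0: MATCH
  /0 0.0.0.0: MATCH
Selected: next-hop 187.75.43.190 via wlan0 (matched /16)


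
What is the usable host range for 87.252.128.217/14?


Network: 87.252.0.0
Broadcast: 87.255.255.255
First usable = network + 1
Last usable = broadcast - 1
Range: 87.252.0.1 to 87.255.255.254


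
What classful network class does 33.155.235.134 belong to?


First octet: 33
Binary: 00100001
0xxxxxxx -> Class A (1-126)
Class A, default mask 255.0.0.0 (/8)


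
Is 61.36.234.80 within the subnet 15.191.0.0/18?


Subnet network: 15.191.0.0
Test IP AND mask: 61.36.192.0
No, 61.36.234.80 is not in 15.191.0.0/18


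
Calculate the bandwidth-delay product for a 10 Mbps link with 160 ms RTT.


BDP = bandwidth * RTT
= 10 Mbps * 160 ms
= 10 * 1e6 * 160 / 1000 bits
= 1600000 bits
= 200000 bytes
= 195.3125 KB
BDP = 1600000 bits (200000 bytes)


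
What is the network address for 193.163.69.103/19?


IP:   11000001.10100011.01000101.01100111
Mask: 11111111.11111111.11100000.00000000
AND operation:
Net:  11000001.10100011.01000000.00000000
Network: 193.163.64.0/19


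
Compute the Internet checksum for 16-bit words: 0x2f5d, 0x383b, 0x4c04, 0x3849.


Sum all words (with carry folding):
+ 0x2f5d = 0x2f5d
+ 0x383b = 0x6798
+ 0x4c04 = 0xb39c
+ 0x3849 = 0xebe5
One's complement: ~0xebe5
Checksum = 0x141a


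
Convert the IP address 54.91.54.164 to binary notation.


54 = 00110110
91 = 01011011
54 = 00110110
164 = 10100100
Binary: 00110110.01011011.00110110.10100100


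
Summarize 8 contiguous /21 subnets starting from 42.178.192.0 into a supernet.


Original prefix: /21
Number of subnets: 8 = 2^3
New prefix = 21 - 3 = 18
Supernet: 42.178.192.0/18


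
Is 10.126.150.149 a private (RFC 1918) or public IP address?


RFC 1918 private ranges:
  10.0.0.0/8 (10.0.0.0 - 10.255.255.255)
  172.16.0.0/12 (172.16.0.0 - 172.31.255.255)
  192.168.0.0/16 (192.168.0.0 - 192.168.255.255)
Private (in 10.0.0.0/8)


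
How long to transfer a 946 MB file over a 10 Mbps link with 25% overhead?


Effective throughput = 10 * (1 - 25/100) = 7.5 Mbps
File size in Mb = 946 * 8 = 7568 Mb
Time = 7568 / 7.5
Time = 1009.0667 seconds


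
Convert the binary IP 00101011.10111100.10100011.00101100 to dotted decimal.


00101011 = 43
10111100 = 188
10100011 = 163
00101100 = 44
IP: 43.188.163.44


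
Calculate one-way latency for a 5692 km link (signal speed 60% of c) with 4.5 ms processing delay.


Speed = 0.6 * 3e5 km/s = 180000 km/s
Propagation delay = 5692 / 180000 = 0.0316 s = 31.6222 ms
Processing delay = 4.5 ms
Total one-way latency = 36.1222 ms


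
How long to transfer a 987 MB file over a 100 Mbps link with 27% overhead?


Effective throughput = 100 * (1 - 27/100) = 73 Mbps
File size in Mb = 987 * 8 = 7896 Mb
Time = 7896 / 73
Time = 108.1644 seconds


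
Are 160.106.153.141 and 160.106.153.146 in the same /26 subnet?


Mask: 255.255.255.192
160.106.153.141 AND mask = 160.106.153.128
160.106.153.146 AND mask = 160.106.153.128
Yes, same subnet (160.106.153.128)


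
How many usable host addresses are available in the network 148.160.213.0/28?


Host bits = 32 - 28 = 4
Total addresses = 2^4 = 16
Usable = total - 2 (network and broadcast)
Usable hosts: 14


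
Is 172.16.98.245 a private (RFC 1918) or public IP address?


RFC 1918 private ranges:
  10.0.0.0/8 (10.0.0.0 - 10.255.255.255)
  172.16.0.0/12 (172.16.0.0 - 172.31.255.255)
  192.168.0.0/16 (192.168.0.0 - 192.168.255.255)
Private (in 172.16.0.0/12)


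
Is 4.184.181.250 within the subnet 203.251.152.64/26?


Subnet network: 203.251.152.64
Test IP AND mask: 4.184.181.192
No, 4.184.181.250 is not in 203.251.152.64/26


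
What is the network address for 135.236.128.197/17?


IP:   10000111.11101100.10000000.11000101
Mask: 11111111.11111111.10000000.00000000
AND operation:
Net:  10000111.11101100.10000000.00000000
Network: 135.236.128.0/17


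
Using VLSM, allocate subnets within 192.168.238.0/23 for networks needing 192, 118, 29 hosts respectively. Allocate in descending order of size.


192 hosts -> /24 (254 usable): 192.168.238.0/24
118 hosts -> /25 (126 usable): 192.168.239.0/25
29 hosts -> /27 (30 usable): 192.168.239.128/27
Allocation: 192.168.238.0/24 (192 hosts, 254 usable); 192.168.239.0/25 (118 hosts, 126 usable); 192.168.239.128/27 (29 hosts, 30 usable)


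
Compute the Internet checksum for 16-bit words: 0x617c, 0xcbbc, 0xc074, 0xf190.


Sum all words (with carry folding):
+ 0x617c = 0x617c
+ 0xcbbc = 0x2d39
+ 0xc074 = 0xedad
+ 0xf190 = 0xdf3e
One's complement: ~0xdf3e
Checksum = 0x20c1


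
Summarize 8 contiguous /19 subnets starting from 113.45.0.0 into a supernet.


Original prefix: /19
Number of subnets: 8 = 2^3
New prefix = 19 - 3 = 16
Supernet: 113.45.0.0/16


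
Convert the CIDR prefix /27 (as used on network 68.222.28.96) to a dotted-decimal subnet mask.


/27 means 27 network bits, 5 host bits
Binary: 11111111111111111111111111100000
Mask: 255.255.255.224


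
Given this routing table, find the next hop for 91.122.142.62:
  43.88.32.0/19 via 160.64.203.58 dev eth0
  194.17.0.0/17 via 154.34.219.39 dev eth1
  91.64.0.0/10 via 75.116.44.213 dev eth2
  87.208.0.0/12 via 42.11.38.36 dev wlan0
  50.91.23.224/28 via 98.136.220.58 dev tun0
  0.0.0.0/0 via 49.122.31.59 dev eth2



Longest prefix match for 91.122.142.62:
  /19 43.88.32.0: no
  /17 194.17.0.0: no
  /10 91.64.0.0: MATCH
  /12 87.208.0.0: no
  /28 50.91.23.224: no
  /0 0.0.0.0: MATCH
Selected: next-hop 75.116.44.213 via eth2 (matched /10)


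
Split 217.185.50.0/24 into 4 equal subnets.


New prefix = 24 + 2 = 26
Each subnet has 64 addresses
  217.185.50.0/26
  217.185.50.64/26
  217.185.50.128/26
  217.185.50.192/26
Subnets: 217.185.50.0/26, 217.185.50.64/26, 217.185.50.128/26, 217.185.50.192/26


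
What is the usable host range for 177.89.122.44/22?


Network: 177.89.120.0
Broadcast: 177.89.123.255
First usable = network + 1
Last usable = broadcast - 1
Range: 177.89.120.1 to 177.89.123.254


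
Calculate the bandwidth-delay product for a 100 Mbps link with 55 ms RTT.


BDP = bandwidth * RTT
= 100 Mbps * 55 ms
= 100 * 1e6 * 55 / 1000 bits
= 5500000 bits
= 687500 bytes
= 671.3867 KB
BDP = 5500000 bits (687500 bytes)


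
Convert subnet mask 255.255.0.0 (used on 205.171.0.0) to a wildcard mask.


Subnet mask: 255.255.0.0
Wildcard = 255.255.255.255 - subnet mask
255 - 255 = 0
255 - 255 = 0
255 - 0 = 255
255 - 0 = 255
Wildcard: 0.0.255.255


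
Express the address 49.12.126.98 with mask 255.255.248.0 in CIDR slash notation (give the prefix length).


Binary: 11111111.11111111.11111000.00000000
Count leading 1s
Prefix: /21


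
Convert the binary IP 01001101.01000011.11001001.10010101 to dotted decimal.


01001101 = 77
01000011 = 67
11001001 = 201
10010101 = 149
IP: 77.67.201.149


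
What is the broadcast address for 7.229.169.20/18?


Network: 7.229.128.0/18
Host bits = 14
Set all host bits to 1:
Broadcast: 7.229.191.255


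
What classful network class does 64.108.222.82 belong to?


First octet: 64
Binary: 01000000
0xxxxxxx -> Class A (1-126)
Class A, default mask 255.0.0.0 (/8)


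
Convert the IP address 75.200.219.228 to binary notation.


75 = 01001011
200 = 11001000
219 = 11011011
228 = 11100100
Binary: 01001011.11001000.11011011.11100100


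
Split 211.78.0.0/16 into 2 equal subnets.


New prefix = 16 + 1 = 17
Each subnet has 32768 addresses
  211.78.0.0/17
  211.78.128.0/17
Subnets: 211.78.0.0/17, 211.78.128.0/17


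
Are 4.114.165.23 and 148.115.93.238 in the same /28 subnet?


Mask: 255.255.255.240
4.114.165.23 AND mask = 4.114.165.16
148.115.93.238 AND mask = 148.115.93.224
No, different subnets (4.114.165.16 vs 148.115.93.224)


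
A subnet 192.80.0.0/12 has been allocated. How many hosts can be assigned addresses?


Host bits = 32 - 12 = 20
Total addresses = 2^20 = 1048576
Usable = total - 2 (network and broadcast)
Usable hosts: 1048574


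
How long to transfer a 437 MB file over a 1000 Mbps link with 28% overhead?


Effective throughput = 1000 * (1 - 28/100) = 720 Mbps
File size in Mb = 437 * 8 = 3496 Mb
Time = 3496 / 720
Time = 4.8556 seconds


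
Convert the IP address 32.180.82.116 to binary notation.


32 = 00100000
180 = 10110100
82 = 01010010
116 = 01110100
Binary: 00100000.10110100.01010010.01110100


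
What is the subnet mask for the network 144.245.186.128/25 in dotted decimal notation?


/25 means 25 network bits, 7 host bits
Binary: 11111111111111111111111110000000
Mask: 255.255.255.128


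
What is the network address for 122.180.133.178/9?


IP:   01111010.10110100.10000101.10110010
Mask: 11111111.10000000.00000000.00000000
AND operation:
Net:  01111010.10000000.00000000.00000000
Network: 122.128.0.0/9


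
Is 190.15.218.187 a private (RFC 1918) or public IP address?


RFC 1918 private ranges:
  10.0.0.0/8 (10.0.0.0 - 10.255.255.255)
  172.16.0.0/12 (172.16.0.0 - 172.31.255.255)
  192.168.0.0/16 (192.168.0.0 - 192.168.255.255)
Public (not in any RFC 1918 range)


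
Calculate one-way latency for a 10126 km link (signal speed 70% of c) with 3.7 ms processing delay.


Speed = 0.7 * 3e5 km/s = 210000 km/s
Propagation delay = 10126 / 210000 = 0.0482 s = 48.219 ms
Processing delay = 3.7 ms
Total one-way latency = 51.919 ms


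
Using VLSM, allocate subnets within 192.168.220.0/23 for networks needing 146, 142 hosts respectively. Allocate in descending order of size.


146 hosts -> /24 (254 usable): 192.168.220.0/24
142 hosts -> /24 (254 usable): 192.168.221.0/24
Allocation: 192.168.220.0/24 (146 hosts, 254 usable); 192.168.221.0/24 (142 hosts, 254 usable)


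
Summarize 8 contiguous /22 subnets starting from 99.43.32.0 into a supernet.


Original prefix: /22
Number of subnets: 8 = 2^3
New prefix = 22 - 3 = 19
Supernet: 99.43.32.0/19


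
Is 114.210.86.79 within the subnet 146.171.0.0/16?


Subnet network: 146.171.0.0
Test IP AND mask: 114.210.0.0
No, 114.210.86.79 is not in 146.171.0.0/16


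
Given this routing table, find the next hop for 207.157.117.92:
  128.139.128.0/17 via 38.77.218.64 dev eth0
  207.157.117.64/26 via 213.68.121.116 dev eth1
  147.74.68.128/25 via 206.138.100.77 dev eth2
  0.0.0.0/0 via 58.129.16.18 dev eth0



Longest prefix match for 207.157.117.92:
  /17 128.139.128.0: no
  /26 207.157.117.64: MATCH
  /25 147.74.68.128: no
  /0 0.0.0.0: MATCH
Selected: next-hop 213.68.121.116 via eth1 (matched /26)


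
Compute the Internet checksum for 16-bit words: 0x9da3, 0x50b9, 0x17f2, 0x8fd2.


Sum all words (with carry folding):
+ 0x9da3 = 0x9da3
+ 0x50b9 = 0xee5c
+ 0x17f2 = 0x064f
+ 0x8fd2 = 0x9621
One's complement: ~0x9621
Checksum = 0x69de


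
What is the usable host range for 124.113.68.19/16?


Network: 124.113.0.0
Broadcast: 124.113.255.255
First usable = network + 1
Last usable = broadcast - 1
Range: 124.113.0.1 to 124.113.255.254


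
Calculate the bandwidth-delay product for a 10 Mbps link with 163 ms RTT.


BDP = bandwidth * RTT
= 10 Mbps * 163 ms
= 10 * 1e6 * 163 / 1000 bits
= 1630000 bits
= 203750 bytes
= 198.9746 KB
BDP = 1630000 bits (203750 bytes)


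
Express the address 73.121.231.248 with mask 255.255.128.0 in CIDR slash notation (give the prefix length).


Binary: 11111111.11111111.10000000.00000000
Count leading 1s
Prefix: /17


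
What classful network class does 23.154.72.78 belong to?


First octet: 23
Binary: 00010111
0xxxxxxx -> Class A (1-126)
Class A, default mask 255.0.0.0 (/8)


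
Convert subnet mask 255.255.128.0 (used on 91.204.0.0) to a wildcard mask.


Subnet mask: 255.255.128.0
Wildcard = 255.255.255.255 - subnet mask
255 - 255 = 0
255 - 255 = 0
255 - 128 = 127
255 - 0 = 255
Wildcard: 0.0.127.255


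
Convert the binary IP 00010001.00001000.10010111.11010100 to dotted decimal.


00010001 = 17
00001000 = 8
10010111 = 151
11010100 = 212
IP: 17.8.151.212


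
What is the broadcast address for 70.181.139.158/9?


Network: 70.128.0.0/9
Host bits = 23
Set all host bits to 1:
Broadcast: 70.255.255.255


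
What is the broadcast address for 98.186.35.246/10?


Network: 98.128.0.0/10
Host bits = 22
Set all host bits to 1:
Broadcast: 98.191.255.255


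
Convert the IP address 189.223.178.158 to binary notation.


189 = 10111101
223 = 11011111
178 = 10110010
158 = 10011110
Binary: 10111101.11011111.10110010.10011110


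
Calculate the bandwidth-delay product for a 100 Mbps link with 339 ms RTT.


BDP = bandwidth * RTT
= 100 Mbps * 339 ms
= 100 * 1e6 * 339 / 1000 bits
= 33900000 bits
= 4237500 bytes
= 4138.1836 KB
BDP = 33900000 bits (4237500 bytes)


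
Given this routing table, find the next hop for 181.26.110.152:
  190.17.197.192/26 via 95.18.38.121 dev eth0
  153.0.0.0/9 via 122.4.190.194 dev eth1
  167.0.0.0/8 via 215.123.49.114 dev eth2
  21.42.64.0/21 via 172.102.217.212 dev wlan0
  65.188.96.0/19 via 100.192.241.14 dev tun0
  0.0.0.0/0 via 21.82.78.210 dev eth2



Longest prefix match for 181.26.110.152:
  /26 190.17.197.192: no
  /9 153.0.0.0: no
  /8 167.0.0.0: no
  /21 21.42.64.0: no
  /19 65.188.96.0: no
  /0 0.0.0.0: MATCH
Selected: next-hop 21.82.78.210 via eth2 (matched /0)


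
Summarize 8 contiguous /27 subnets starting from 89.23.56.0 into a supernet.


Original prefix: /27
Number of subnets: 8 = 2^3
New prefix = 27 - 3 = 24
Supernet: 89.23.56.0/24


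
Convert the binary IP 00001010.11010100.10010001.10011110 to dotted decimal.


00001010 = 10
11010100 = 212
10010001 = 145
10011110 = 158
IP: 10.212.145.158


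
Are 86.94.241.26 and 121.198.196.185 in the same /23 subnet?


Mask: 255.255.254.0
86.94.241.26 AND mask = 86.94.240.0
121.198.196.185 AND mask = 121.198.196.0
No, different subnets (86.94.240.0 vs 121.198.196.0)


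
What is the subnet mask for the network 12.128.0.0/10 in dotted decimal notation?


/10 means 10 network bits, 22 host bits
Binary: 11111111110000000000000000000000
Mask: 255.192.0.0


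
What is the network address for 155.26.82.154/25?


IP:   10011011.00011010.01010010.10011010
Mask: 11111111.11111111.11111111.10000000
AND operation:
Net:  10011011.00011010.01010010.10000000
Network: 155.26.82.128/25


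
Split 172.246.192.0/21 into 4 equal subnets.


New prefix = 21 + 2 = 23
Each subnet has 512 addresses
  172.246.192.0/23
  172.246.194.0/23
  172.246.196.0/23
  172.246.198.0/23
Subnets: 172.246.192.0/23, 172.246.194.0/23, 172.246.196.0/23, 172.246.198.0/23


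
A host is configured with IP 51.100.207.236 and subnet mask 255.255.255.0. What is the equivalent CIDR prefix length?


Binary: 11111111.11111111.11111111.00000000
Count leading 1s
Prefix: /24


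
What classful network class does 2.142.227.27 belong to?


First octet: 2
Binary: 00000010
0xxxxxxx -> Class A (1-126)
Class A, default mask 255.0.0.0 (/8)


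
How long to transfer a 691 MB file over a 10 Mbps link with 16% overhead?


Effective throughput = 10 * (1 - 16/100) = 8.4 Mbps
File size in Mb = 691 * 8 = 5528 Mb
Time = 5528 / 8.4
Time = 658.0952 seconds


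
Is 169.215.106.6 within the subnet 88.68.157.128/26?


Subnet network: 88.68.157.128
Test IP AND mask: 169.215.106.0
No, 169.215.106.6 is not in 88.68.157.128/26


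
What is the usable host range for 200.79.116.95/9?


Network: 200.0.0.0
Broadcast: 200.127.255.255
First usable = network + 1
Last usable = broadcast - 1
Range: 200.0.0.1 to 200.127.255.254


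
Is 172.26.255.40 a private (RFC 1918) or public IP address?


RFC 1918 private ranges:
  10.0.0.0/8 (10.0.0.0 - 10.255.255.255)
  172.16.0.0/12 (172.16.0.0 - 172.31.255.255)
  192.168.0.0/16 (192.168.0.0 - 192.168.255.255)
Private (in 172.16.0.0/12)


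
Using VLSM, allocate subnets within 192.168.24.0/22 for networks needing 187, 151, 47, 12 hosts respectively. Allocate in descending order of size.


187 hosts -> /24 (254 usable): 192.168.24.0/24
151 hosts -> /24 (254 usable): 192.168.25.0/24
47 hosts -> /26 (62 usable): 192.168.26.0/26
12 hosts -> /28 (14 usable): 192.168.26.64/28
Allocation: 192.168.24.0/24 (187 hosts, 254 usable); 192.168.25.0/24 (151 hosts, 254 usable); 192.168.26.0/26 (47 hosts, 62 usable); 192.168.26.64/28 (12 hosts, 14 usable)


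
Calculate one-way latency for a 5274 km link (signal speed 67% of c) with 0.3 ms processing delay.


Speed = 0.67 * 3e5 km/s = 201000 km/s
Propagation delay = 5274 / 201000 = 0.0262 s = 26.2388 ms
Processing delay = 0.3 ms
Total one-way latency = 26.5388 ms


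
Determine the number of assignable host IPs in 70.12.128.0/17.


Host bits = 32 - 17 = 15
Total addresses = 2^15 = 32768
Usable = total - 2 (network and broadcast)
Usable hosts: 32766


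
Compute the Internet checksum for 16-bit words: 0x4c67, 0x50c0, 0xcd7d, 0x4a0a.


Sum all words (with carry folding):
+ 0x4c67 = 0x4c67
+ 0x50c0 = 0x9d27
+ 0xcd7d = 0x6aa5
+ 0x4a0a = 0xb4af
One's complement: ~0xb4af
Checksum = 0x4b50


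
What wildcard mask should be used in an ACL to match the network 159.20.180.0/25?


Subnet mask: 255.255.255.128
Wildcard = 255.255.255.255 - subnet mask
255 - 255 = 0
255 - 255 = 0
255 - 255 = 0
255 - 128 = 127
Wildcard: 0.0.0.127


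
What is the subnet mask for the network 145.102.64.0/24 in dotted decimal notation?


/24 means 24 network bits, 8 host bits
Binary: 11111111111111111111111100000000
Mask: 255.255.255.0


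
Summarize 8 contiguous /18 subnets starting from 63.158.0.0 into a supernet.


Original prefix: /18
Number of subnets: 8 = 2^3
New prefix = 18 - 3 = 15
Supernet: 63.158.0.0/15


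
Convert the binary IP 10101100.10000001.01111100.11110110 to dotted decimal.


10101100 = 172
10000001 = 129
01111100 = 124
11110110 = 246
IP: 172.129.124.246


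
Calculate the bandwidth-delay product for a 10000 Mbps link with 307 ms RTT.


BDP = bandwidth * RTT
= 10000 Mbps * 307 ms
= 10000 * 1e6 * 307 / 1000 bits
= 3070000000 bits
= 383750000 bytes
= 374755.8594 KB
BDP = 3070000000 bits (383750000 bytes)


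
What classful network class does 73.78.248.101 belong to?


First octet: 73
Binary: 01001001
0xxxxxxx -> Class A (1-126)
Class A, default mask 255.0.0.0 (/8)


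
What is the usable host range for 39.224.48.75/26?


Network: 39.224.48.64
Broadcast: 39.224.48.127
First usable = network + 1
Last usable = broadcast - 1
Range: 39.224.48.65 to 39.224.48.126


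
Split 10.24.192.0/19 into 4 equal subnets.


New prefix = 19 + 2 = 21
Each subnet has 2048 addresses
  10.24.192.0/21
  10.24.200.0/21
  10.24.208.0/21
  10.24.216.0/21
Subnets: 10.24.192.0/21, 10.24.200.0/21, 10.24.208.0/21, 10.24.216.0/21


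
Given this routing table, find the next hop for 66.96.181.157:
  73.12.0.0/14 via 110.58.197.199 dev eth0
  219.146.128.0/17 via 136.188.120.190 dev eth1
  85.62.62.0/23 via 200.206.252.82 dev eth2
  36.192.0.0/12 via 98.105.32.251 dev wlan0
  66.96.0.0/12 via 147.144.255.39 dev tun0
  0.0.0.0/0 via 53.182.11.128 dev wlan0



Longest prefix match for 66.96.181.157:
  /14 73.12.0.0: no
  /17 219.146.128.0: no
  /23 85.62.62.0: no
  /12 36.192.0.0: no
  /12 66.96.0.0: MATCH
  /0 0.0.0.0: MATCH
Selected: next-hop 147.144.255.39 via tun0 (matched /12)


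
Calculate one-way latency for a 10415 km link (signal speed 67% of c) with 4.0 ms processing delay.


Speed = 0.67 * 3e5 km/s = 201000 km/s
Propagation delay = 10415 / 201000 = 0.0518 s = 51.8159 ms
Processing delay = 4.0 ms
Total one-way latency = 55.8159 ms


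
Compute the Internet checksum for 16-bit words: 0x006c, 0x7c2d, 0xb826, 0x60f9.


Sum all words (with carry folding):
+ 0x006c = 0x006c
+ 0x7c2d = 0x7c99
+ 0xb826 = 0x34c0
+ 0x60f9 = 0x95b9
One's complement: ~0x95b9
Checksum = 0x6a46


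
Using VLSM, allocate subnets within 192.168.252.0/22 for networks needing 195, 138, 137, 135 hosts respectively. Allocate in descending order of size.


195 hosts -> /24 (254 usable): 192.168.252.0/24
138 hosts -> /24 (254 usable): 192.168.253.0/24
137 hosts -> /24 (254 usable): 192.168.254.0/24
135 hosts -> /24 (254 usable): 192.168.255.0/24
Allocation: 192.168.252.0/24 (195 hosts, 254 usable); 192.168.253.0/24 (138 hosts, 254 usable); 192.168.254.0/24 (137 hosts, 254 usable); 192.168.255.0/24 (135 hosts, 254 usable)


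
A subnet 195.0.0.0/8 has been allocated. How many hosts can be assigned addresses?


Host bits = 32 - 8 = 24
Total addresses = 2^24 = 16777216
Usable = total - 2 (network and broadcast)
Usable hosts: 16777214


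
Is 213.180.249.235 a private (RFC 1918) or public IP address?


RFC 1918 private ranges:
  10.0.0.0/8 (10.0.0.0 - 10.255.255.255)
  172.16.0.0/12 (172.16.0.0 - 172.31.255.255)
  192.168.0.0/16 (192.168.0.0 - 192.168.255.255)
Public (not in any RFC 1918 range)


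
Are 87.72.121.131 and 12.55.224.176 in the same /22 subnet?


Mask: 255.255.252.0
87.72.121.131 AND mask = 87.72.120.0
12.55.224.176 AND mask = 12.55.224.0
No, different subnets (87.72.120.0 vs 12.55.224.0)


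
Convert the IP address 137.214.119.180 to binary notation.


137 = 10001001
214 = 11010110
119 = 01110111
180 = 10110100
Binary: 10001001.11010110.01110111.10110100


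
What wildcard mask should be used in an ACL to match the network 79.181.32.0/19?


Subnet mask: 255.255.224.0
Wildcard = 255.255.255.255 - subnet mask
255 - 255 = 0
255 - 255 = 0
255 - 224 = 31
255 - 0 = 255
Wildcard: 0.0.31.255


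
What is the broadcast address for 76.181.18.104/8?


Network: 76.0.0.0/8
Host bits = 24
Set all host bits to 1:
Broadcast: 76.255.255.255


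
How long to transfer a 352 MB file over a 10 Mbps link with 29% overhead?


Effective throughput = 10 * (1 - 29/100) = 7.1 Mbps
File size in Mb = 352 * 8 = 2816 Mb
Time = 2816 / 7.1
Time = 396.6197 seconds


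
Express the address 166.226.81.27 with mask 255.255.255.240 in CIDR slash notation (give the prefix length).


Binary: 11111111.11111111.11111111.11110000
Count leading 1s
Prefix: /28


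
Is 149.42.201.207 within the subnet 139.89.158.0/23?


Subnet network: 139.89.158.0
Test IP AND mask: 149.42.200.0
No, 149.42.201.207 is not in 139.89.158.0/23


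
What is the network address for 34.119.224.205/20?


IP:   00100010.01110111.11100000.11001101
Mask: 11111111.11111111.11110000.00000000
AND operation:
Net:  00100010.01110111.11100000.00000000
Network: 34.119.224.0/20


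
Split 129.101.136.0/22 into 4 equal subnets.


New prefix = 22 + 2 = 24
Each subnet has 256 addresses
  129.101.136.0/24
  129.101.137.0/24
  129.101.138.0/24
  129.101.139.0/24
Subnets: 129.101.136.0/24, 129.101.137.0/24, 129.101.138.0/24, 129.101.139.0/24


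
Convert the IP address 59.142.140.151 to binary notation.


59 = 00111011
142 = 10001110
140 = 10001100
151 = 10010111
Binary: 00111011.10001110.10001100.10010111


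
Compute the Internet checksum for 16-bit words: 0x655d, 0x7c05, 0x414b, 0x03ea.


Sum all words (with carry folding):
+ 0x655d = 0x655d
+ 0x7c05 = 0xe162
+ 0x414b = 0x22ae
+ 0x03ea = 0x2698
One's complement: ~0x2698
Checksum = 0xd967


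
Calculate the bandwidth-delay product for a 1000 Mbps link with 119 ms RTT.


BDP = bandwidth * RTT
= 1000 Mbps * 119 ms
= 1000 * 1e6 * 119 / 1000 bits
= 119000000 bits
= 14875000 bytes
= 14526.3672 KB
BDP = 119000000 bits (14875000 bytes)


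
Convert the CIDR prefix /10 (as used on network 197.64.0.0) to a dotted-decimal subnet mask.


/10 means 10 network bits, 22 host bits
Binary: 11111111110000000000000000000000
Mask: 255.192.0.0


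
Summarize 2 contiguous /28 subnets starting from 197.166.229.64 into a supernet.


Original prefix: /28
Number of subnets: 2 = 2^1
New prefix = 28 - 1 = 27
Supernet: 197.166.229.64/27


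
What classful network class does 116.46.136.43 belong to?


First octet: 116
Binary: 01110100
0xxxxxxx -> Class A (1-126)
Class A, default mask 255.0.0.0 (/8)


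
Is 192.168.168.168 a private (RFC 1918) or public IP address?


RFC 1918 private ranges:
  10.0.0.0/8 (10.0.0.0 - 10.255.255.255)
  172.16.0.0/12 (172.16.0.0 - 172.31.255.255)
  192.168.0.0/16 (192.168.0.0 - 192.168.255.255)
Private (in 192.168.0.0/16)


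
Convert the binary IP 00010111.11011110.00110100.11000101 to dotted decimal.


00010111 = 23
11011110 = 222
00110100 = 52
11000101 = 197
IP: 23.222.52.197


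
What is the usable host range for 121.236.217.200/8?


Network: 121.0.0.0
Broadcast: 121.255.255.255
First usable = network + 1
Last usable = broadcast - 1
Range: 121.0.0.1 to 121.255.255.254


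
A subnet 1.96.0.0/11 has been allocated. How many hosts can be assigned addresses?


Host bits = 32 - 11 = 21
Total addresses = 2^21 = 2097152
Usable = total - 2 (network and broadcast)
Usable hosts: 2097150
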